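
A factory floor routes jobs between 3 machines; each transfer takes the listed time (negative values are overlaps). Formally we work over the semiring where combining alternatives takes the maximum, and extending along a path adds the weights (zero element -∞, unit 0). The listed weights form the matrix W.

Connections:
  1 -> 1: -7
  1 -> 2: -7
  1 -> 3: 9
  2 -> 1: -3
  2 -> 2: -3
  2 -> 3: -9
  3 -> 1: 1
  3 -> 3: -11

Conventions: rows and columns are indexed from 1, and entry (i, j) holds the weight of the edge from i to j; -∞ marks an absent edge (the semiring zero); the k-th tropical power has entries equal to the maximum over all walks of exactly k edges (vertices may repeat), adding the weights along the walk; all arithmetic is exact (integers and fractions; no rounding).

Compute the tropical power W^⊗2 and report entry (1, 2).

W^⊗2:
  [10, -10, 2]
  [-6, -6, 6]
  [-6, -6, 10]
Key observation: the optimum is the walk 1->2->2, with weight (-7) + (-3) = -10.
Optimal value attained by: walk 1->2->2.
Answer: (W^⊗2)[1][2] = -10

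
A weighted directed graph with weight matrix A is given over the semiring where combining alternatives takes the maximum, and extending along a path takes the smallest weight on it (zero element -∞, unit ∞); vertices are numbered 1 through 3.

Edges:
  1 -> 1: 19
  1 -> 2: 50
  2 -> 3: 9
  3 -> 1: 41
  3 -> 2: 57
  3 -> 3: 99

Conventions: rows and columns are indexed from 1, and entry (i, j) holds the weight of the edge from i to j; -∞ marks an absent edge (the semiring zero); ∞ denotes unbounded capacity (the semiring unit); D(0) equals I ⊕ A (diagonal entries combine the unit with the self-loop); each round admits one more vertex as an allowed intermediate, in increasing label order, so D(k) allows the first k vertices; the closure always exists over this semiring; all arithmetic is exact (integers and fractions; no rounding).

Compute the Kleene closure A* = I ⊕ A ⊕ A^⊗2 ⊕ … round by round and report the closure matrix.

D(0):
  [∞, 50, -∞]
  [-∞, ∞, 9]
  [41, 57, ∞]
D(1):
  [∞, 50, -∞]
  [-∞, ∞, 9]
  [41, 57, ∞]
D(2):
  [∞, 50, 9]
  [-∞, ∞, 9]
  [41, 57, ∞]
D(3):
  [∞, 50, 9]
  [9, ∞, 9]
  [41, 57, ∞]
Answer: A* = [[∞, 50, 9], [9, ∞, 9], [41, 57, ∞]]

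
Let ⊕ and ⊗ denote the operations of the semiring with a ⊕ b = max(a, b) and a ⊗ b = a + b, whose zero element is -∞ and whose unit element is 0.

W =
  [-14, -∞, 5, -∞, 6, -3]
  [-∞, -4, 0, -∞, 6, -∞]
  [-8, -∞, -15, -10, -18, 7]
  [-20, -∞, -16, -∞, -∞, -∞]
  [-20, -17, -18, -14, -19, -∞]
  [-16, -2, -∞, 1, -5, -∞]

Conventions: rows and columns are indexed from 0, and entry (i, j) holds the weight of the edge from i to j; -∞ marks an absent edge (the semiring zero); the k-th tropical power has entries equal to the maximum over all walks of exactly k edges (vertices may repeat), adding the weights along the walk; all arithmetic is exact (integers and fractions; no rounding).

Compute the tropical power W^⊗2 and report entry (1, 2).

W^⊗2:
  [-3, -5, -9, -2, -8, 12]
  [-8, -8, -4, -8, 2, 7]
  [-9, 5, -3, 8, 2, -8]
  [-24, -∞, -15, -26, -14, -9]
  [-26, -21, -15, -28, -11, -11]
  [-19, -6, -2, -19, 4, -19]
Key observation: the optimum is the walk 1->1->2, with weight (-4) + 0 = -4.
Optimal value attained by: walk 1->1->2.
Answer: (W^⊗2)[1][2] = -4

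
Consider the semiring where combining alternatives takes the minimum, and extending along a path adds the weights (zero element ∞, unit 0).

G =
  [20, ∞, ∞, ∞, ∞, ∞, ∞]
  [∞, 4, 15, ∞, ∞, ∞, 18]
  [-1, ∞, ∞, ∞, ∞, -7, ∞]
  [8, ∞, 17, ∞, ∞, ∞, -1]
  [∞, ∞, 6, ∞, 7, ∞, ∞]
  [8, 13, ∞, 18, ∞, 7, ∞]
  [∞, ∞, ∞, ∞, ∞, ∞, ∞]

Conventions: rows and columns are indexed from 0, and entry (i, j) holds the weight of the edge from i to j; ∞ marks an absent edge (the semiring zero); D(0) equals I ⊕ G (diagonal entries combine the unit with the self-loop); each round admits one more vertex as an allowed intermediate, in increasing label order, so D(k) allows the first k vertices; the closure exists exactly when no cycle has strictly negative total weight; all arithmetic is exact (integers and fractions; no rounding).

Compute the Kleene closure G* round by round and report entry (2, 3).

D(0):
  [0, ∞, ∞, ∞, ∞, ∞, ∞]
  [∞, 0, 15, ∞, ∞, ∞, 18]
  [-1, ∞, 0, ∞, ∞, -7, ∞]
  [8, ∞, 17, 0, ∞, ∞, -1]
  [∞, ∞, 6, ∞, 0, ∞, ∞]
  [8, 13, ∞, 18, ∞, 0, ∞]
  [∞, ∞, ∞, ∞, ∞, ∞, 0]
D(1):
  [0, ∞, ∞, ∞, ∞, ∞, ∞]
  [∞, 0, 15, ∞, ∞, ∞, 18]
  [-1, ∞, 0, ∞, ∞, -7, ∞]
  [8, ∞, 17, 0, ∞, ∞, -1]
  [∞, ∞, 6, ∞, 0, ∞, ∞]
  [8, 13, ∞, 18, ∞, 0, ∞]
  [∞, ∞, ∞, ∞, ∞, ∞, 0]
D(2):
  [0, ∞, ∞, ∞, ∞, ∞, ∞]
  [∞, 0, 15, ∞, ∞, ∞, 18]
  [-1, ∞, 0, ∞, ∞, -7, ∞]
  [8, ∞, 17, 0, ∞, ∞, -1]
  [∞, ∞, 6, ∞, 0, ∞, ∞]
  [8, 13, 28, 18, ∞, 0, 31]
  [∞, ∞, ∞, ∞, ∞, ∞, 0]
D(3):
  [0, ∞, ∞, ∞, ∞, ∞, ∞]
  [14, 0, 15, ∞, ∞, 8, 18]
  [-1, ∞, 0, ∞, ∞, -7, ∞]
  [8, ∞, 17, 0, ∞, 10, -1]
  [5, ∞, 6, ∞, 0, -1, ∞]
  [8, 13, 28, 18, ∞, 0, 31]
  [∞, ∞, ∞, ∞, ∞, ∞, 0]
D(4):
  [0, ∞, ∞, ∞, ∞, ∞, ∞]
  [14, 0, 15, ∞, ∞, 8, 18]
  [-1, ∞, 0, ∞, ∞, -7, ∞]
  [8, ∞, 17, 0, ∞, 10, -1]
  [5, ∞, 6, ∞, 0, -1, ∞]
  [8, 13, 28, 18, ∞, 0, 17]
  [∞, ∞, ∞, ∞, ∞, ∞, 0]
D(5):
  [0, ∞, ∞, ∞, ∞, ∞, ∞]
  [14, 0, 15, ∞, ∞, 8, 18]
  [-1, ∞, 0, ∞, ∞, -7, ∞]
  [8, ∞, 17, 0, ∞, 10, -1]
  [5, ∞, 6, ∞, 0, -1, ∞]
  [8, 13, 28, 18, ∞, 0, 17]
  [∞, ∞, ∞, ∞, ∞, ∞, 0]
D(6):
  [0, ∞, ∞, ∞, ∞, ∞, ∞]
  [14, 0, 15, 26, ∞, 8, 18]
  [-1, 6, 0, 11, ∞, -7, 10]
  [8, 23, 17, 0, ∞, 10, -1]
  [5, 12, 6, 17, 0, -1, 16]
  [8, 13, 28, 18, ∞, 0, 17]
  [∞, ∞, ∞, ∞, ∞, ∞, 0]
D(7):
  [0, ∞, ∞, ∞, ∞, ∞, ∞]
  [14, 0, 15, 26, ∞, 8, 18]
  [-1, 6, 0, 11, ∞, -7, 10]
  [8, 23, 17, 0, ∞, 10, -1]
  [5, 12, 6, 17, 0, -1, 16]
  [8, 13, 28, 18, ∞, 0, 17]
  [∞, ∞, ∞, ∞, ∞, ∞, 0]
Answer: G*[2][3] = 11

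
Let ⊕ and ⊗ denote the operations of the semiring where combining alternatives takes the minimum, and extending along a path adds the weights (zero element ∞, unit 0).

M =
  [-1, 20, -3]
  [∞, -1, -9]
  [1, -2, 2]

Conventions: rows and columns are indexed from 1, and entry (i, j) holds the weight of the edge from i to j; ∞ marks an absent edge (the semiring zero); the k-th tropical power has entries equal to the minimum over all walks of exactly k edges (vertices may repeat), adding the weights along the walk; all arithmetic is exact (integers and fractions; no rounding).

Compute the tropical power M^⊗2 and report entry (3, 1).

M^⊗2:
  [-2, -5, -4]
  [-8, -11, -10]
  [0, -3, -11]
Key observation: the optimum is the walk 3->1->1, with weight 1 + (-1) = 0.
Optimal value attained by: walk 3->1->1.
Answer: (M^⊗2)[3][1] = 0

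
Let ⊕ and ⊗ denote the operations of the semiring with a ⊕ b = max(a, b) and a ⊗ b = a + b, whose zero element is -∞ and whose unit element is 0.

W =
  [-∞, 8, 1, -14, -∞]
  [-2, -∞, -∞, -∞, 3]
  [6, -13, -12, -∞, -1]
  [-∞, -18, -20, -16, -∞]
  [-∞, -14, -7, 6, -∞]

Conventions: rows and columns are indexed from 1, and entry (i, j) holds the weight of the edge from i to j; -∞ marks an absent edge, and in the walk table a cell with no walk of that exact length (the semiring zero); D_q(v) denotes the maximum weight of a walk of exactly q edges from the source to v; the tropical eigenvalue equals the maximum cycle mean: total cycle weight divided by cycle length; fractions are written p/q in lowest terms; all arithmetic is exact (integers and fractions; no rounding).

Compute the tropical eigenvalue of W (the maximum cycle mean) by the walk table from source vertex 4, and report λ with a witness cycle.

q=0: [-∞, -∞, -∞, 0, -∞]
q=1: [-∞, -18, -20, -16, -∞]
q=2: [-14, -33, -32, -32, -15]
q=3: [-26, -6, -13, -9, -30]
q=4: [-7, -18, -25, -24, -3]
q=5: [-19, 1, -6, 3, -15]
Optimal cycle mean attained by: cycle 1->3->1, total 1 + 6, length 2.
Answer: λ = 7/2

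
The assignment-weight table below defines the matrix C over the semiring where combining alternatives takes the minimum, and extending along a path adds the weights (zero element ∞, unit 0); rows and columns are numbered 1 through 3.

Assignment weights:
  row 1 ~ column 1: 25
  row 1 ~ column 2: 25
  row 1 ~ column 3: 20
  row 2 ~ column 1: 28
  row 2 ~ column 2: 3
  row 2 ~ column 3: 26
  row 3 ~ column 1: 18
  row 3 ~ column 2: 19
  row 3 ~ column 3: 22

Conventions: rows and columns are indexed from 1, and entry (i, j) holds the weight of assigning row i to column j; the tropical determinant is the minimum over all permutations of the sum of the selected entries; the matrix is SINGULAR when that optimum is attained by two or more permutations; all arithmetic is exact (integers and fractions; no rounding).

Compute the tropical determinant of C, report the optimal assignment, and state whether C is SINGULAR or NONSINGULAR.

σ = (1, 2, 3): 25 + 3 + 22 = 50
σ = (1, 3, 2): 25 + 26 + 19 = 70
σ = (2, 1, 3): 25 + 28 + 22 = 75
σ = (2, 3, 1): 25 + 26 + 18 = 69
σ = (3, 1, 2): 20 + 28 + 19 = 67
σ = (3, 2, 1): 20 + 3 + 18 = 41
Optimal value attained by: σ = (3, 2, 1).
Answer: det⊕(C) = 41; verdict: NONSINGULAR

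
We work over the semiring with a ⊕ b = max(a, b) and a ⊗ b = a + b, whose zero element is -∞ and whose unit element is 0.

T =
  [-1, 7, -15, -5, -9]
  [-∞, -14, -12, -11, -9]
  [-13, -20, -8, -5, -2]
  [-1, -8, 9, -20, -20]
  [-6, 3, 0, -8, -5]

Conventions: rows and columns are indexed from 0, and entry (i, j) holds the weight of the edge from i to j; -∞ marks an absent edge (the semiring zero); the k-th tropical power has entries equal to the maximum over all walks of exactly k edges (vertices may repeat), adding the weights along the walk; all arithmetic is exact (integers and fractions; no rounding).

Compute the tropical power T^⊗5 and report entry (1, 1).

T^⊗2:
  [-2, 6, 4, -4, -2]
  [-12, -6, -2, -17, -14]
  [-6, 1, 4, -10, -7]
  [-2, 6, 1, 4, 7]
  [-7, 1, 1, -5, -2]
T^⊗3:
  [-3, 5, 5, -1, 2]
  [-13, -5, -8, -7, -4]
  [-7, 1, -1, -1, 2]
  [3, 10, 13, -1, 2]
  [-6, 1, 4, -4, -1]
T^⊗4:
  [-2, 5, 8, 0, 3]
  [-8, -1, 2, -12, -9]
  [-2, 5, 8, -6, -3]
  [2, 10, 8, 8, 11]
  [-5, 2, 5, -1, 2]
T^⊗5:
  [-1, 6, 9, 3, 6]
  [-9, -1, -3, -3, 0]
  [-3, 5, 3, 3, 6]
  [7, 14, 17, 3, 6]
  [-2, 5, 8, 0, 3]
Key observation: the optimum is the walk 1->3->2->3->0->1, with weight (-11) + 9 + (-5) + (-1) + 7 = -1.
Optimal value attained by: walk 1->3->2->3->0->1.
Answer: (T^⊗5)[1][1] = -1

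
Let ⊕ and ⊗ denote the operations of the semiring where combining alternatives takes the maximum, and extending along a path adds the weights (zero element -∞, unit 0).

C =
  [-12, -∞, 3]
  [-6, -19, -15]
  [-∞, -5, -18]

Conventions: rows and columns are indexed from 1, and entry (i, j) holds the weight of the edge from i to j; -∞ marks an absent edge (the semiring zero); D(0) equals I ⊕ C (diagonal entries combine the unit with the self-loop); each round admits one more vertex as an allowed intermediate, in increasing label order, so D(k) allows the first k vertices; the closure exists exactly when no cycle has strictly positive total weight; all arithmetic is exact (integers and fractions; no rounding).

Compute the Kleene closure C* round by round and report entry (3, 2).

D(0):
  [0, -∞, 3]
  [-6, 0, -15]
  [-∞, -5, 0]
D(1):
  [0, -∞, 3]
  [-6, 0, -3]
  [-∞, -5, 0]
D(2):
  [0, -∞, 3]
  [-6, 0, -3]
  [-11, -5, 0]
D(3):
  [0, -2, 3]
  [-6, 0, -3]
  [-11, -5, 0]
Answer: C*[3][2] = -5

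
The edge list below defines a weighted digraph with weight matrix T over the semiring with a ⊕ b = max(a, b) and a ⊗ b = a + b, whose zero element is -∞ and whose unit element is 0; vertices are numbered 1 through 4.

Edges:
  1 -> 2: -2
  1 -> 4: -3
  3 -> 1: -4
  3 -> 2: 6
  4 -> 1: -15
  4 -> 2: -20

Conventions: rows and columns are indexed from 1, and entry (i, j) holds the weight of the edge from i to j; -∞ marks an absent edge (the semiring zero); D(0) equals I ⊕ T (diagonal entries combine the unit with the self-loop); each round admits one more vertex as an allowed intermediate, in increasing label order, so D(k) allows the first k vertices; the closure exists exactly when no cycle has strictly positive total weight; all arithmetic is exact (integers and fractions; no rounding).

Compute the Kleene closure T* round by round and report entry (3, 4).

D(0):
  [0, -2, -∞, -3]
  [-∞, 0, -∞, -∞]
  [-4, 6, 0, -∞]
  [-15, -20, -∞, 0]
D(1):
  [0, -2, -∞, -3]
  [-∞, 0, -∞, -∞]
  [-4, 6, 0, -7]
  [-15, -17, -∞, 0]
D(2):
  [0, -2, -∞, -3]
  [-∞, 0, -∞, -∞]
  [-4, 6, 0, -7]
  [-15, -17, -∞, 0]
D(3):
  [0, -2, -∞, -3]
  [-∞, 0, -∞, -∞]
  [-4, 6, 0, -7]
  [-15, -17, -∞, 0]
D(4):
  [0, -2, -∞, -3]
  [-∞, 0, -∞, -∞]
  [-4, 6, 0, -7]
  [-15, -17, -∞, 0]
Answer: T*[3][4] = -7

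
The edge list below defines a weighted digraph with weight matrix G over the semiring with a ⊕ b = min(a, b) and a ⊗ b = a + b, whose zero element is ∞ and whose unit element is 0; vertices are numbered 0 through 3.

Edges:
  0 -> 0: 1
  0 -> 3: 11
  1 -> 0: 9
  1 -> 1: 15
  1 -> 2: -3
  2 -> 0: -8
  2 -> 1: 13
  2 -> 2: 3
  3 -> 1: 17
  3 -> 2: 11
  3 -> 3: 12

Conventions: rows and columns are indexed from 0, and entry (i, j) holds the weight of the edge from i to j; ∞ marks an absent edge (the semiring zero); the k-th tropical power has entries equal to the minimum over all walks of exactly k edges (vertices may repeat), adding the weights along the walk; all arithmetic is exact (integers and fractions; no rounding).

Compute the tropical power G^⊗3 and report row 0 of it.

G^⊗2:
  [2, 28, 22, 12]
  [-11, 10, 0, 20]
  [-7, 16, 6, 3]
  [3, 24, 14, 24]
G^⊗3:
  [3, 29, 23, 13]
  [-10, 13, 3, 0]
  [-6, 19, 9, 4]
  [4, 27, 17, 14]
Answer: row 0 of G^⊗3 = [3, 29, 23, 13]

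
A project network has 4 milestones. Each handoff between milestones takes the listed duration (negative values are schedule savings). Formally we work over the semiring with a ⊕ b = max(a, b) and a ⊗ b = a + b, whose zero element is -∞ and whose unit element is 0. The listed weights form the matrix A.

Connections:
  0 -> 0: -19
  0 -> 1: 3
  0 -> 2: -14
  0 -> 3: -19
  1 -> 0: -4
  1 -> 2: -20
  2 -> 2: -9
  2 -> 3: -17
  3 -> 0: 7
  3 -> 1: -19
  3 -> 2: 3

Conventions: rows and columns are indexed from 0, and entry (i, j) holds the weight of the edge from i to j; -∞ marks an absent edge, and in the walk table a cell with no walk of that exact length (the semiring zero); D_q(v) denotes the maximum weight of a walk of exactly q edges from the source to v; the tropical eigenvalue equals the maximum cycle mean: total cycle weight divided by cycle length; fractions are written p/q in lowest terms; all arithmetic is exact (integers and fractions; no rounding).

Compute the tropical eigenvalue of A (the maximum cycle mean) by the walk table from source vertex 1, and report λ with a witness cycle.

q=0: [-∞, 0, -∞, -∞]
q=1: [-4, -∞, -20, -∞]
q=2: [-23, -1, -18, -23]
q=3: [-5, -20, -20, -35]
q=4: [-24, -2, -19, -24]
Optimal cycle mean attained by: cycle 0->1->0, total 3 + (-4), length 2.
Answer: λ = -1/2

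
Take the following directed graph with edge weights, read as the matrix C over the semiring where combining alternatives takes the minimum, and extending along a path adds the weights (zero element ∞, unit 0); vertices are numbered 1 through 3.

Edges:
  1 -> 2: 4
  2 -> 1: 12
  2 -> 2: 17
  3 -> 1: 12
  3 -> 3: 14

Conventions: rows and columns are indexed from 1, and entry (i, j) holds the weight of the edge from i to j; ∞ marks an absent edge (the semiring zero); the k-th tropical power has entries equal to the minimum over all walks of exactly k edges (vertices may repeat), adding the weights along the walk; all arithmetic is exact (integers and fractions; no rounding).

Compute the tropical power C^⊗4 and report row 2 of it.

C^⊗2:
  [16, 21, ∞]
  [29, 16, ∞]
  [26, 16, 28]
C^⊗3:
  [33, 20, ∞]
  [28, 33, ∞]
  [28, 30, 42]
C^⊗4:
  [32, 37, ∞]
  [45, 32, ∞]
  [42, 32, 56]
Answer: row 2 of C^⊗4 = [45, 32, ∞]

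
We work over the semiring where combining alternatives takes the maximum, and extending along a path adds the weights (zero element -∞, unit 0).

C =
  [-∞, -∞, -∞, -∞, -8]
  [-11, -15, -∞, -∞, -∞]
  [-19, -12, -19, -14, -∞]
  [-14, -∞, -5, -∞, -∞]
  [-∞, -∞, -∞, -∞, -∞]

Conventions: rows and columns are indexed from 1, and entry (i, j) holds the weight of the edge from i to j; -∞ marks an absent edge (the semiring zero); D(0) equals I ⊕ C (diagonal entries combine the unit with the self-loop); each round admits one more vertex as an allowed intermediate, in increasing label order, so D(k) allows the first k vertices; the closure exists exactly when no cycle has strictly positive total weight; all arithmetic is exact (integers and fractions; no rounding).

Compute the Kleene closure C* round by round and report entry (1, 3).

D(0):
  [0, -∞, -∞, -∞, -8]
  [-11, 0, -∞, -∞, -∞]
  [-19, -12, 0, -14, -∞]
  [-14, -∞, -5, 0, -∞]
  [-∞, -∞, -∞, -∞, 0]
D(1):
  [0, -∞, -∞, -∞, -8]
  [-11, 0, -∞, -∞, -19]
  [-19, -12, 0, -14, -27]
  [-14, -∞, -5, 0, -22]
  [-∞, -∞, -∞, -∞, 0]
D(2):
  [0, -∞, -∞, -∞, -8]
  [-11, 0, -∞, -∞, -19]
  [-19, -12, 0, -14, -27]
  [-14, -∞, -5, 0, -22]
  [-∞, -∞, -∞, -∞, 0]
D(3):
  [0, -∞, -∞, -∞, -8]
  [-11, 0, -∞, -∞, -19]
  [-19, -12, 0, -14, -27]
  [-14, -17, -5, 0, -22]
  [-∞, -∞, -∞, -∞, 0]
D(4):
  [0, -∞, -∞, -∞, -8]
  [-11, 0, -∞, -∞, -19]
  [-19, -12, 0, -14, -27]
  [-14, -17, -5, 0, -22]
  [-∞, -∞, -∞, -∞, 0]
D(5):
  [0, -∞, -∞, -∞, -8]
  [-11, 0, -∞, -∞, -19]
  [-19, -12, 0, -14, -27]
  [-14, -17, -5, 0, -22]
  [-∞, -∞, -∞, -∞, 0]
Answer: C*[1][3] = -∞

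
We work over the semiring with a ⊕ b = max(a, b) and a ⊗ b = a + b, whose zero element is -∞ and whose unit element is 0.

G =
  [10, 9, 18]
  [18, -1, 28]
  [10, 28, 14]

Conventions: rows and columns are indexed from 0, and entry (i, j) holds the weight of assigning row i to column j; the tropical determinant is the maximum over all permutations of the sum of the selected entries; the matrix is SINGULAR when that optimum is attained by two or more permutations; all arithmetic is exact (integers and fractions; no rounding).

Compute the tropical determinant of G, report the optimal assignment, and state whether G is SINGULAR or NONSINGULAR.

σ = (0, 1, 2): 10 + (-1) + 14 = 23
σ = (0, 2, 1): 10 + 28 + 28 = 66
σ = (1, 0, 2): 9 + 18 + 14 = 41
σ = (1, 2, 0): 9 + 28 + 10 = 47
σ = (2, 0, 1): 18 + 18 + 28 = 64
σ = (2, 1, 0): 18 + (-1) + 10 = 27
Optimal value attained by: σ = (0, 2, 1).
Answer: det⊕(G) = 66; verdict: NONSINGULAR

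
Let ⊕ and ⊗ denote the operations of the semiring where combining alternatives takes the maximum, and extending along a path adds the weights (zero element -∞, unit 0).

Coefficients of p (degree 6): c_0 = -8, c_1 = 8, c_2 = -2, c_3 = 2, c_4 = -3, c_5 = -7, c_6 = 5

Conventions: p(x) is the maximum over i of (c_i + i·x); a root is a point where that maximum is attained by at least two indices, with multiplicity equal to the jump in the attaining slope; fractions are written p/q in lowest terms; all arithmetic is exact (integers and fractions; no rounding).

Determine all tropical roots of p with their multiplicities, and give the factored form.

hull edge (i=0, c=-8) to (i=1, c=8): slope 16, span 1
hull edge (i=1, c=8) to (i=6, c=5): slope -3/5, span 5
Factored form: p(x) = 5 ⊗ (x ⊕ (-16)) ⊗ (x ⊕ 3/5) ⊗ (x ⊕ 3/5) ⊗ (x ⊕ 3/5) ⊗ (x ⊕ 3/5) ⊗ (x ⊕ 3/5)
Answer: roots = -16 (mult 1), 3/5 (mult 5)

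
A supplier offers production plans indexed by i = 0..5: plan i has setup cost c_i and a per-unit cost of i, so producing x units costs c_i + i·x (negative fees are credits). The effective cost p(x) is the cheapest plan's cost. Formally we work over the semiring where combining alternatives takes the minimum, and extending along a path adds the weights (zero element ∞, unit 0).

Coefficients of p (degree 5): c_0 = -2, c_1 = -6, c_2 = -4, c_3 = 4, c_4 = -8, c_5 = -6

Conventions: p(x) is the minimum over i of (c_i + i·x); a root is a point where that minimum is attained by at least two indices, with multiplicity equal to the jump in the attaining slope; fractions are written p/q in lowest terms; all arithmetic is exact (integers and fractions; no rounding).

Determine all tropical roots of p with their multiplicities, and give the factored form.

hull edge (i=0, c=-2) to (i=1, c=-6): slope -4, span 1
hull edge (i=1, c=-6) to (i=4, c=-8): slope -2/3, span 3
hull edge (i=4, c=-8) to (i=5, c=-6): slope 2, span 1
Factored form: p(x) = -6 ⊗ (x ⊕ (-2)) ⊗ (x ⊕ 2/3) ⊗ (x ⊕ 2/3) ⊗ (x ⊕ 2/3) ⊗ (x ⊕ 4)
Answer: roots = -2 (mult 1), 2/3 (mult 3), 4 (mult 1)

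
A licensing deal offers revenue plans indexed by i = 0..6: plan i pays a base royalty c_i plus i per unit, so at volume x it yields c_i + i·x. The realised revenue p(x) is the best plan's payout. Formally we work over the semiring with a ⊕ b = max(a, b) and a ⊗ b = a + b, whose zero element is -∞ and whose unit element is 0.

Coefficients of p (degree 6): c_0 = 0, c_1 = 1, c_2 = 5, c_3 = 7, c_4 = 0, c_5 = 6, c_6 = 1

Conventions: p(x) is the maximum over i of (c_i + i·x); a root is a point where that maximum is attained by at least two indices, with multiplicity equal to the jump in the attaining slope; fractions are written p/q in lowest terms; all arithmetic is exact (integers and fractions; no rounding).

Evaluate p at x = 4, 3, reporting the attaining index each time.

p(4) = max(0+0·4=0, 1+1·4=5, 5+2·4=13, 7+3·4=19, 0+4·4=16, 6+5·4=26, 1+6·4=25) = 26 (attained by i=5)
p(3) = max(0+0·3=0, 1+1·3=4, 5+2·3=11, 7+3·3=16, 0+4·3=12, 6+5·3=21, 1+6·3=19) = 21 (attained by i=5)
Answer: p(4) = 26; p(3) = 21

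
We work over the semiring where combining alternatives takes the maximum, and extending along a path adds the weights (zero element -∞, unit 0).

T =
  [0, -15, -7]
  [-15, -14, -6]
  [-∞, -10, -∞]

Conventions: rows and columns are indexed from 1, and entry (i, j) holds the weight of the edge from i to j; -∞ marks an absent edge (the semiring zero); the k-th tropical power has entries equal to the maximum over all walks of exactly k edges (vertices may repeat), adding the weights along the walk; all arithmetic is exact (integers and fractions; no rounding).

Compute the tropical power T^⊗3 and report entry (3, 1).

T^⊗2:
  [0, -15, -7]
  [-15, -16, -20]
  [-25, -24, -16]
T^⊗3:
  [0, -15, -7]
  [-15, -30, -22]
  [-25, -26, -30]
Key observation: the optimum is the walk 3->2->1->1, with weight (-10) + (-15) + 0 = -25.
Optimal value attained by: walk 3->2->1->1.
Answer: (T^⊗3)[3][1] = -25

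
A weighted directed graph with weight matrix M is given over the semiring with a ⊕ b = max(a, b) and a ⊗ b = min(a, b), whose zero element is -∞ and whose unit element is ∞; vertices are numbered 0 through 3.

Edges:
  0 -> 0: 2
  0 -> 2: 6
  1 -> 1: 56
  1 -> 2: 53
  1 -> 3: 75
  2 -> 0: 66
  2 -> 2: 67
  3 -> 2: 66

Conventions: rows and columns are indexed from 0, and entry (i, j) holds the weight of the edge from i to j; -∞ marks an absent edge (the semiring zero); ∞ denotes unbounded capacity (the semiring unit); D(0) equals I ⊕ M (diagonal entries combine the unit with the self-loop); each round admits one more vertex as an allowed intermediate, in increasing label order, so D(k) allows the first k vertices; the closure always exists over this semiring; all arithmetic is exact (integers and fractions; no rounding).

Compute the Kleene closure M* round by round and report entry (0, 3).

D(0):
  [∞, -∞, 6, -∞]
  [-∞, ∞, 53, 75]
  [66, -∞, ∞, -∞]
  [-∞, -∞, 66, ∞]
D(1):
  [∞, -∞, 6, -∞]
  [-∞, ∞, 53, 75]
  [66, -∞, ∞, -∞]
  [-∞, -∞, 66, ∞]
D(2):
  [∞, -∞, 6, -∞]
  [-∞, ∞, 53, 75]
  [66, -∞, ∞, -∞]
  [-∞, -∞, 66, ∞]
D(3):
  [∞, -∞, 6, -∞]
  [53, ∞, 53, 75]
  [66, -∞, ∞, -∞]
  [66, -∞, 66, ∞]
D(4):
  [∞, -∞, 6, -∞]
  [66, ∞, 66, 75]
  [66, -∞, ∞, -∞]
  [66, -∞, 66, ∞]
Answer: M*[0][3] = -∞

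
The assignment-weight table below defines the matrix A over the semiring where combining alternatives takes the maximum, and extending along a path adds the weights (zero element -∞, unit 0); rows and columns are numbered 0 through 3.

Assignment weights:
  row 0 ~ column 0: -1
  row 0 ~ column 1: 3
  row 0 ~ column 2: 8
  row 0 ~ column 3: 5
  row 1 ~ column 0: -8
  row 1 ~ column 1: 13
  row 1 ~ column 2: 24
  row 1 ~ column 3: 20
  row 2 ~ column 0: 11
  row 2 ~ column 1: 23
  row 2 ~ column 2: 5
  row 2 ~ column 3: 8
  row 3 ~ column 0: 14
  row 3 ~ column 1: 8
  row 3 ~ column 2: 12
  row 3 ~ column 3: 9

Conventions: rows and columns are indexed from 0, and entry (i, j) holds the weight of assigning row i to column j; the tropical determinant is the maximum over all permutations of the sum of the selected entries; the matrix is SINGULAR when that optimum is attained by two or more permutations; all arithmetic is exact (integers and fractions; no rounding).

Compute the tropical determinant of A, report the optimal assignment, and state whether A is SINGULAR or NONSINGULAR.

σ = (0, 1, 2, 3): (-1) + 13 + 5 + 9 = 26
σ = (0, 1, 3, 2): (-1) + 13 + 8 + 12 = 32
σ = (0, 2, 1, 3): (-1) + 24 + 23 + 9 = 55
σ = (0, 2, 3, 1): (-1) + 24 + 8 + 8 = 39
σ = (0, 3, 1, 2): (-1) + 20 + 23 + 12 = 54
σ = (0, 3, 2, 1): (-1) + 20 + 5 + 8 = 32
σ = (1, 0, 2, 3): 3 + (-8) + 5 + 9 = 9
σ = (1, 0, 3, 2): 3 + (-8) + 8 + 12 = 15
σ = (1, 2, 0, 3): 3 + 24 + 11 + 9 = 47
σ = (1, 2, 3, 0): 3 + 24 + 8 + 14 = 49
σ = (1, 3, 0, 2): 3 + 20 + 11 + 12 = 46
σ = (1, 3, 2, 0): 3 + 20 + 5 + 14 = 42
σ = (2, 0, 1, 3): 8 + (-8) + 23 + 9 = 32
σ = (2, 0, 3, 1): 8 + (-8) + 8 + 8 = 16
σ = (2, 1, 0, 3): 8 + 13 + 11 + 9 = 41
σ = (2, 1, 3, 0): 8 + 13 + 8 + 14 = 43
σ = (2, 3, 0, 1): 8 + 20 + 11 + 8 = 47
σ = (2, 3, 1, 0): 8 + 20 + 23 + 14 = 65
σ = (3, 0, 1, 2): 5 + (-8) + 23 + 12 = 32
σ = (3, 0, 2, 1): 5 + (-8) + 5 + 8 = 10
σ = (3, 1, 0, 2): 5 + 13 + 11 + 12 = 41
σ = (3, 1, 2, 0): 5 + 13 + 5 + 14 = 37
σ = (3, 2, 0, 1): 5 + 24 + 11 + 8 = 48
σ = (3, 2, 1, 0): 5 + 24 + 23 + 14 = 66
Optimal value attained by: σ = (3, 2, 1, 0).
Answer: det⊕(A) = 66; verdict: NONSINGULAR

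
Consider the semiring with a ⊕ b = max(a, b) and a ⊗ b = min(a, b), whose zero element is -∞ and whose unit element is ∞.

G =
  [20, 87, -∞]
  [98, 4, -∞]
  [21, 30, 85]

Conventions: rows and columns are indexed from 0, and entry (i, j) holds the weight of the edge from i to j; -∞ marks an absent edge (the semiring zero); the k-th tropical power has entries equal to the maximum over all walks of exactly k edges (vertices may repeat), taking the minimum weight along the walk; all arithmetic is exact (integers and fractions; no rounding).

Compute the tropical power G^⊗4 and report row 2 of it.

G^⊗2:
  [87, 20, -∞]
  [20, 87, -∞]
  [30, 30, 85]
G^⊗3:
  [20, 87, -∞]
  [87, 20, -∞]
  [30, 30, 85]
G^⊗4:
  [87, 20, -∞]
  [20, 87, -∞]
  [30, 30, 85]
Answer: row 2 of G^⊗4 = [30, 30, 85]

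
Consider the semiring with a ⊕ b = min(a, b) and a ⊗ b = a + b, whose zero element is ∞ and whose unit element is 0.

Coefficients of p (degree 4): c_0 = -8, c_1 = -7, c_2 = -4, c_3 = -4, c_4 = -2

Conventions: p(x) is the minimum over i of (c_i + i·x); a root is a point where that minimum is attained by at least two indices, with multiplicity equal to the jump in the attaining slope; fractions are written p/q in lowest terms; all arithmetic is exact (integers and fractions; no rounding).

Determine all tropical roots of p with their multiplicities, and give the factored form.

hull edge (i=0, c=-8) to (i=1, c=-7): slope 1, span 1
hull edge (i=1, c=-7) to (i=3, c=-4): slope 3/2, span 2
hull edge (i=3, c=-4) to (i=4, c=-2): slope 2, span 1
Factored form: p(x) = -2 ⊗ (x ⊕ (-2)) ⊗ (x ⊕ (-3/2)) ⊗ (x ⊕ (-3/2)) ⊗ (x ⊕ (-1))
Answer: roots = -2 (mult 1), -3/2 (mult 2), -1 (mult 1)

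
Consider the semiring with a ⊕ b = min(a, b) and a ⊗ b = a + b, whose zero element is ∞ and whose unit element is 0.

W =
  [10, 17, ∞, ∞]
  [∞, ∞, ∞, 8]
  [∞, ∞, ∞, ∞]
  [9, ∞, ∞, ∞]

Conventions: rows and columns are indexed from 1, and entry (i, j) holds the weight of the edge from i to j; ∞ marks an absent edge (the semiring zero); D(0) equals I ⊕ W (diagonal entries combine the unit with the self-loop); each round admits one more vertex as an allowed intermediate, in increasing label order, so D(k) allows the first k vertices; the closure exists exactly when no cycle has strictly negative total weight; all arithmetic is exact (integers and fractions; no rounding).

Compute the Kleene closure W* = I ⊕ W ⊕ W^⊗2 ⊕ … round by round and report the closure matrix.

D(0):
  [0, 17, ∞, ∞]
  [∞, 0, ∞, 8]
  [∞, ∞, 0, ∞]
  [9, ∞, ∞, 0]
D(1):
  [0, 17, ∞, ∞]
  [∞, 0, ∞, 8]
  [∞, ∞, 0, ∞]
  [9, 26, ∞, 0]
D(2):
  [0, 17, ∞, 25]
  [∞, 0, ∞, 8]
  [∞, ∞, 0, ∞]
  [9, 26, ∞, 0]
D(3):
  [0, 17, ∞, 25]
  [∞, 0, ∞, 8]
  [∞, ∞, 0, ∞]
  [9, 26, ∞, 0]
D(4):
  [0, 17, ∞, 25]
  [17, 0, ∞, 8]
  [∞, ∞, 0, ∞]
  [9, 26, ∞, 0]
Answer: W* = [[0, 17, ∞, 25], [17, 0, ∞, 8], [∞, ∞, 0, ∞], [9, 26, ∞, 0]]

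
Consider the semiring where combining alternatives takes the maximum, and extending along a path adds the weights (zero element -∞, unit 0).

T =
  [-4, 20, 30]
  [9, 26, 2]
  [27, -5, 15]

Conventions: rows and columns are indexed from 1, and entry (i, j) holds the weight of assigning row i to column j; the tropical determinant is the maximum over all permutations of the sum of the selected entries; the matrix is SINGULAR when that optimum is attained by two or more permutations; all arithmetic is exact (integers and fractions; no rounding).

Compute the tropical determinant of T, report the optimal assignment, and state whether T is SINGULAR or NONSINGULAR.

σ = (1, 2, 3): (-4) + 26 + 15 = 37
σ = (1, 3, 2): (-4) + 2 + (-5) = -7
σ = (2, 1, 3): 20 + 9 + 15 = 44
σ = (2, 3, 1): 20 + 2 + 27 = 49
σ = (3, 1, 2): 30 + 9 + (-5) = 34
σ = (3, 2, 1): 30 + 26 + 27 = 83
Optimal value attained by: σ = (3, 2, 1).
Answer: det⊕(T) = 83; verdict: NONSINGULAR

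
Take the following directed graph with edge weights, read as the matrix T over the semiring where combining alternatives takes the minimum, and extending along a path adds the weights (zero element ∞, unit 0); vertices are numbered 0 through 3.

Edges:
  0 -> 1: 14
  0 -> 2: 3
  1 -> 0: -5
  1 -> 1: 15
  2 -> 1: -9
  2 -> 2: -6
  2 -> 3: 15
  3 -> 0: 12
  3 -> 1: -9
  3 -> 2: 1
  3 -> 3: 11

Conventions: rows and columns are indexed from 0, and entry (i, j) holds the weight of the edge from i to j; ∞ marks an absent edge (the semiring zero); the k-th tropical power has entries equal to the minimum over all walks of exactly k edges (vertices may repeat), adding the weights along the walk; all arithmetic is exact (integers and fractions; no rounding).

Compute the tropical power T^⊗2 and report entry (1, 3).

T^⊗2:
  [9, -6, -3, 18]
  [10, 9, -2, ∞]
  [-14, -15, -12, 9]
  [-14, -8, -5, 16]
Key observation: no walk of exactly 2 edges connects these vertices, so the entry is the semiring zero.
Answer: (T^⊗2)[1][3] = ∞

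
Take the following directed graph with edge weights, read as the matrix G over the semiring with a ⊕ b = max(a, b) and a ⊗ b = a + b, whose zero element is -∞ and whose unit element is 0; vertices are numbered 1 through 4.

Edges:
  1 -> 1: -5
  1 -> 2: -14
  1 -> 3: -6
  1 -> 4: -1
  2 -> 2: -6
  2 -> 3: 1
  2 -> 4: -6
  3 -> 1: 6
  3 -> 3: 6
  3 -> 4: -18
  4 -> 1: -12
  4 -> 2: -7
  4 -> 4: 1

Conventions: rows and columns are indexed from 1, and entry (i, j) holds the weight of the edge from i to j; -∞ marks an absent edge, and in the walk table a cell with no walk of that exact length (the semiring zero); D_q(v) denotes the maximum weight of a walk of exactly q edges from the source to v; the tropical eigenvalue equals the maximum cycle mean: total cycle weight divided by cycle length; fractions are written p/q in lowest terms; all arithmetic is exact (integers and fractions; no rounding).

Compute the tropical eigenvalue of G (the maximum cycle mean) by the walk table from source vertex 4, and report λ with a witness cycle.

q=0: [-∞, -∞, -∞, 0]
q=1: [-12, -7, -∞, 1]
q=2: [-11, -6, -6, 2]
q=3: [0, -5, 0, 3]
q=4: [6, -4, 6, 4]
Optimal cycle mean attained by: cycle 3->3, total 6, length 1.
Answer: λ = 6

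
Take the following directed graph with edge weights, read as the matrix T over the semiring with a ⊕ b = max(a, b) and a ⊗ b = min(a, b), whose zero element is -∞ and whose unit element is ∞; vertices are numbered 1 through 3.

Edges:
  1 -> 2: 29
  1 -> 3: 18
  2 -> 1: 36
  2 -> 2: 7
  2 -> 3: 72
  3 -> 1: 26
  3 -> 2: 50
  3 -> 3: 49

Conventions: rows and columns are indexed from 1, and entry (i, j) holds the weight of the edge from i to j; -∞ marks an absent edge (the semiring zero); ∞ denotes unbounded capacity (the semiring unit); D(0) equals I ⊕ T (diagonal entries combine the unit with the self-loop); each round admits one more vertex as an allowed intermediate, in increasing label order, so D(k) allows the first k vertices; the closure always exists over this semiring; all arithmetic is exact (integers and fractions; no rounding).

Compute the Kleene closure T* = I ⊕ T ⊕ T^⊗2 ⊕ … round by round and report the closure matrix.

D(0):
  [∞, 29, 18]
  [36, ∞, 72]
  [26, 50, ∞]
D(1):
  [∞, 29, 18]
  [36, ∞, 72]
  [26, 50, ∞]
D(2):
  [∞, 29, 29]
  [36, ∞, 72]
  [36, 50, ∞]
D(3):
  [∞, 29, 29]
  [36, ∞, 72]
  [36, 50, ∞]
Answer: T* = [[∞, 29, 29], [36, ∞, 72], [36, 50, ∞]]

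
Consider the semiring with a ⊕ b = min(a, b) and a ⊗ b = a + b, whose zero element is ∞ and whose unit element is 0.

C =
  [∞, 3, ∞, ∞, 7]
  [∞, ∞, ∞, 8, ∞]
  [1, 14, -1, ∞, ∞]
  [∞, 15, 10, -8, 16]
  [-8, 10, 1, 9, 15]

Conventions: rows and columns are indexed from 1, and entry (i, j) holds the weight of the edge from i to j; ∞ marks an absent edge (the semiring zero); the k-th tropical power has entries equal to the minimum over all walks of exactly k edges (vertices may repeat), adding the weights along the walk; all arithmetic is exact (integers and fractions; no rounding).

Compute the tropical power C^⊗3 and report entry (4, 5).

C^⊗2:
  [-1, 17, 8, 11, 22]
  [∞, 23, 18, 0, 24]
  [0, 4, -2, 22, 8]
  [8, 7, 2, -16, 8]
  [2, -5, 0, 1, -1]
C^⊗3:
  [9, 2, 7, 3, 6]
  [16, 15, 10, -8, 16]
  [-1, 3, -3, 12, 7]
  [0, -1, -6, -24, 0]
  [-9, 5, -1, -7, 9]
Key observation: the optimum is the walk 4->4->4->5, with weight (-8) + (-8) + 16 = 0.
Optimal value attained by: walk 4->4->4->5.
Answer: (C^⊗3)[4][5] = 0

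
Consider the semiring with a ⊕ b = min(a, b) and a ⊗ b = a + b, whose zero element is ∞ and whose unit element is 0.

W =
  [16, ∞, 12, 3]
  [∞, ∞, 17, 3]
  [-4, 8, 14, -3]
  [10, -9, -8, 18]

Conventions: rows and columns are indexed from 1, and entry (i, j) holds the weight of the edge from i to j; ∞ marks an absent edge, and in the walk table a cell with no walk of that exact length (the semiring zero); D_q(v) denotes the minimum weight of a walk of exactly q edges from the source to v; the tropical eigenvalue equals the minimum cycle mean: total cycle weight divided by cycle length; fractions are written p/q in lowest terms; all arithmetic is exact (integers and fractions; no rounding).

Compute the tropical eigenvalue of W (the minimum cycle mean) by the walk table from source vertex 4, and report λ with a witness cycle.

q=0: [∞, ∞, ∞, 0]
q=1: [10, -9, -8, 18]
q=2: [-12, 0, 6, -11]
q=3: [-1, -20, -19, -9]
q=4: [-23, -18, -17, -22]
Optimal cycle mean attained by: cycle 3->4->3, total (-3) + (-8), length 2.
Answer: λ = -11/2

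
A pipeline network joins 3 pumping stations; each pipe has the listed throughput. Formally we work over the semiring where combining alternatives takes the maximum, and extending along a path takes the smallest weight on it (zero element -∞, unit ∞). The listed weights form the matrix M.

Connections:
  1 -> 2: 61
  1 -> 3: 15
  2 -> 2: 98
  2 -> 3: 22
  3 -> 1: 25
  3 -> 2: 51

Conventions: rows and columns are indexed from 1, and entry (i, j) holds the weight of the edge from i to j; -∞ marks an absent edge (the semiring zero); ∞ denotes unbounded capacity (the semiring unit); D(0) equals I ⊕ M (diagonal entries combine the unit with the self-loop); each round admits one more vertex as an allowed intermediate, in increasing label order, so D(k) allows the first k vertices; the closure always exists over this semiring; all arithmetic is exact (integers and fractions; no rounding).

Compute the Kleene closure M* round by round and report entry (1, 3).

D(0):
  [∞, 61, 15]
  [-∞, ∞, 22]
  [25, 51, ∞]
D(1):
  [∞, 61, 15]
  [-∞, ∞, 22]
  [25, 51, ∞]
D(2):
  [∞, 61, 22]
  [-∞, ∞, 22]
  [25, 51, ∞]
D(3):
  [∞, 61, 22]
  [22, ∞, 22]
  [25, 51, ∞]
Answer: M*[1][3] = 22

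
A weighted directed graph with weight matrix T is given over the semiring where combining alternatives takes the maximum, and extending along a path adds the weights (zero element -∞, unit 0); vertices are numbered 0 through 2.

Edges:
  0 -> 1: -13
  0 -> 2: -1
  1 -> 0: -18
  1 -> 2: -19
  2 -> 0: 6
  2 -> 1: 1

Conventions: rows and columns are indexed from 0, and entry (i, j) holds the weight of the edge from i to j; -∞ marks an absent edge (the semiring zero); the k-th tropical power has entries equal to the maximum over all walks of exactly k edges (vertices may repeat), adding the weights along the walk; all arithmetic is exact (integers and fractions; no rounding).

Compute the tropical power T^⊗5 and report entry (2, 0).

T^⊗2:
  [5, 0, -32]
  [-13, -18, -19]
  [-17, -7, 5]
T^⊗3:
  [-18, -8, 4]
  [-13, -18, -14]
  [11, 6, -18]
T^⊗4:
  [10, 5, -19]
  [-8, -13, -14]
  [-12, -2, 10]
T^⊗5:
  [-13, -3, 9]
  [-8, -13, -9]
  [16, 11, -13]
Key observation: the optimum is the walk 2->0->2->0->2->0, with weight 6 + (-1) + 6 + (-1) + 6 = 16.
Optimal value attained by: walk 2->0->2->0->2->0.
Answer: (T^⊗5)[2][0] = 16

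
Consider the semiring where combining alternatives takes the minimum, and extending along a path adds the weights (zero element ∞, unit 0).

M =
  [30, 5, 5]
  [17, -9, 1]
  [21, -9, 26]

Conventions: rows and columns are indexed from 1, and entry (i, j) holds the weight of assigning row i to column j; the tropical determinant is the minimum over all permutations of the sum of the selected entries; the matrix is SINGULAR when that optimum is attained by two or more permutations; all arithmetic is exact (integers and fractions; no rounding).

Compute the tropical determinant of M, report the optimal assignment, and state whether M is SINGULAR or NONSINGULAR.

σ = (1, 2, 3): 30 + (-9) + 26 = 47
σ = (1, 3, 2): 30 + 1 + (-9) = 22
σ = (2, 1, 3): 5 + 17 + 26 = 48
σ = (2, 3, 1): 5 + 1 + 21 = 27
σ = (3, 1, 2): 5 + 17 + (-9) = 13
σ = (3, 2, 1): 5 + (-9) + 21 = 17
Optimal value attained by: σ = (3, 1, 2).
Answer: det⊕(M) = 13; verdict: NONSINGULAR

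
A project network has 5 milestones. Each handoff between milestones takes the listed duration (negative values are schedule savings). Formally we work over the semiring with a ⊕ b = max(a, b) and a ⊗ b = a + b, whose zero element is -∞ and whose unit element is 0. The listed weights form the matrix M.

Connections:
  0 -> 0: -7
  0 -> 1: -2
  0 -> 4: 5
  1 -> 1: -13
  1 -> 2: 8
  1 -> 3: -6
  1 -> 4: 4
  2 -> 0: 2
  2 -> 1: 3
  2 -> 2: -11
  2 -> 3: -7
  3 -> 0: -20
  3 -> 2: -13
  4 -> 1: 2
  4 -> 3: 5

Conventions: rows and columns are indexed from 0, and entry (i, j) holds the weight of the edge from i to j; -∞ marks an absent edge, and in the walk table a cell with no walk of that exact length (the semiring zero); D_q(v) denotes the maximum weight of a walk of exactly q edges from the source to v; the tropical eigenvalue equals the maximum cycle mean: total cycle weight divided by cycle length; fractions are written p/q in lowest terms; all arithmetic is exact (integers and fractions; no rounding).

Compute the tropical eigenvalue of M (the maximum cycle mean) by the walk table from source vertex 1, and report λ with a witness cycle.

q=0: [-∞, 0, -∞, -∞, -∞]
q=1: [-∞, -13, 8, -6, 4]
q=2: [10, 11, -3, 9, -9]
q=3: [3, 8, 19, 5, 15]
q=4: [21, 22, 16, 20, 12]
q=5: [18, 19, 30, 17, 26]
Optimal cycle mean attained by: cycle 1->2->1, total 8 + 3, length 2.
Answer: λ = 11/2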